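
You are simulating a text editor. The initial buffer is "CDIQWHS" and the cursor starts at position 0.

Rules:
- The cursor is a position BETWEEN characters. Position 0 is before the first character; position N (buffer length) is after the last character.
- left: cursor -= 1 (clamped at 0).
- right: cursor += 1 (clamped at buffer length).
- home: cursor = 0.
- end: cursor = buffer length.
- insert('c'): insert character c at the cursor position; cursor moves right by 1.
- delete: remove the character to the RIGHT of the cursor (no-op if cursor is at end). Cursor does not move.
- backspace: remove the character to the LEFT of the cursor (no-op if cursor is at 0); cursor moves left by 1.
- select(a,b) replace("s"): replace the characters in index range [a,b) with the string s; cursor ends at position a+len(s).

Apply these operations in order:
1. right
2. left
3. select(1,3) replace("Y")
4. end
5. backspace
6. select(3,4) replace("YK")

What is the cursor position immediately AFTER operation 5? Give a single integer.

After op 1 (right): buf='CDIQWHS' cursor=1
After op 2 (left): buf='CDIQWHS' cursor=0
After op 3 (select(1,3) replace("Y")): buf='CYQWHS' cursor=2
After op 4 (end): buf='CYQWHS' cursor=6
After op 5 (backspace): buf='CYQWH' cursor=5

Answer: 5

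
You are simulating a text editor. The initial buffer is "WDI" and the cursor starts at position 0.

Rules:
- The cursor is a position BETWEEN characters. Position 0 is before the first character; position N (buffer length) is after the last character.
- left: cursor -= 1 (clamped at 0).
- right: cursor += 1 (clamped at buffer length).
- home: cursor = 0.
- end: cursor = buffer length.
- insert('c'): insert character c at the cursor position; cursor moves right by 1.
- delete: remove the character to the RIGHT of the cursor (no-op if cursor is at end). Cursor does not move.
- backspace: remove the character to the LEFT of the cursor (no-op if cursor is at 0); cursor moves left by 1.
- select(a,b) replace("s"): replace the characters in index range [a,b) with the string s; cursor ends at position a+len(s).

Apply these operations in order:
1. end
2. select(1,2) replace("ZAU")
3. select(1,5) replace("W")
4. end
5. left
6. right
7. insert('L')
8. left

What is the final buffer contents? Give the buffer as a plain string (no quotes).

After op 1 (end): buf='WDI' cursor=3
After op 2 (select(1,2) replace("ZAU")): buf='WZAUI' cursor=4
After op 3 (select(1,5) replace("W")): buf='WW' cursor=2
After op 4 (end): buf='WW' cursor=2
After op 5 (left): buf='WW' cursor=1
After op 6 (right): buf='WW' cursor=2
After op 7 (insert('L')): buf='WWL' cursor=3
After op 8 (left): buf='WWL' cursor=2

Answer: WWL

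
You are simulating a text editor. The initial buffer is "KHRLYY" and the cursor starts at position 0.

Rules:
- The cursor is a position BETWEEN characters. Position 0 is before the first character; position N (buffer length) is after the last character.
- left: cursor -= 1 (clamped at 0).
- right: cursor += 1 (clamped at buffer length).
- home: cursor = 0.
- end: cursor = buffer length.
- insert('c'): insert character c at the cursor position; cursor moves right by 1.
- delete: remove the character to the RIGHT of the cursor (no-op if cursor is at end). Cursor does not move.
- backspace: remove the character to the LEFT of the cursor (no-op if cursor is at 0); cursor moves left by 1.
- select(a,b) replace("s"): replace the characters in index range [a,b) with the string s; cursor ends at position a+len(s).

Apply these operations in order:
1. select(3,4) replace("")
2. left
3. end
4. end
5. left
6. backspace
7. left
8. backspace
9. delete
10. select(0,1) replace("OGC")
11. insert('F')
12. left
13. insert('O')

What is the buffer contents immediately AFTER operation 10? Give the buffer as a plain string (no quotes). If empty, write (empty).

After op 1 (select(3,4) replace("")): buf='KHRYY' cursor=3
After op 2 (left): buf='KHRYY' cursor=2
After op 3 (end): buf='KHRYY' cursor=5
After op 4 (end): buf='KHRYY' cursor=5
After op 5 (left): buf='KHRYY' cursor=4
After op 6 (backspace): buf='KHRY' cursor=3
After op 7 (left): buf='KHRY' cursor=2
After op 8 (backspace): buf='KRY' cursor=1
After op 9 (delete): buf='KY' cursor=1
After op 10 (select(0,1) replace("OGC")): buf='OGCY' cursor=3

Answer: OGCY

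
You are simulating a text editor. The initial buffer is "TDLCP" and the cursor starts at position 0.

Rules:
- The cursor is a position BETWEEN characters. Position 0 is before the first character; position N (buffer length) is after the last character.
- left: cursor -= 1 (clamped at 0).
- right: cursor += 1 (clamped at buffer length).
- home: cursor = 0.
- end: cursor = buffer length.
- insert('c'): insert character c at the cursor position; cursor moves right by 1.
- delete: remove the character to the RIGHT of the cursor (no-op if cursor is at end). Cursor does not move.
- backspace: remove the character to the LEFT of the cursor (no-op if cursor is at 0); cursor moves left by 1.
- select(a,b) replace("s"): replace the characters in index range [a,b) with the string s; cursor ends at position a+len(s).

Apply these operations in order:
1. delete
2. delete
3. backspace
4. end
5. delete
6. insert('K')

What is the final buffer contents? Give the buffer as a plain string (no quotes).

Answer: LCPK

Derivation:
After op 1 (delete): buf='DLCP' cursor=0
After op 2 (delete): buf='LCP' cursor=0
After op 3 (backspace): buf='LCP' cursor=0
After op 4 (end): buf='LCP' cursor=3
After op 5 (delete): buf='LCP' cursor=3
After op 6 (insert('K')): buf='LCPK' cursor=4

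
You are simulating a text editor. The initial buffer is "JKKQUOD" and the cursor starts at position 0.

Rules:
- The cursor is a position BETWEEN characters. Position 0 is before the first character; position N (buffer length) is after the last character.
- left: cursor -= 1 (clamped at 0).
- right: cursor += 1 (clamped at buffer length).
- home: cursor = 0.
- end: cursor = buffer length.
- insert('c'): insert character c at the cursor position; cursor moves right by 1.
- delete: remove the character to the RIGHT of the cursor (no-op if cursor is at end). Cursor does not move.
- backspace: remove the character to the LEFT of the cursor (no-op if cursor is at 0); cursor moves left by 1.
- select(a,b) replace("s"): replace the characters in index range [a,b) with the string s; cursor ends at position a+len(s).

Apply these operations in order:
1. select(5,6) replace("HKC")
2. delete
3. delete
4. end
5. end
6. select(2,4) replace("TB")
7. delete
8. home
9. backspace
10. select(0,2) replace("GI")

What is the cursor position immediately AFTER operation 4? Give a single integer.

After op 1 (select(5,6) replace("HKC")): buf='JKKQUHKCD' cursor=8
After op 2 (delete): buf='JKKQUHKC' cursor=8
After op 3 (delete): buf='JKKQUHKC' cursor=8
After op 4 (end): buf='JKKQUHKC' cursor=8

Answer: 8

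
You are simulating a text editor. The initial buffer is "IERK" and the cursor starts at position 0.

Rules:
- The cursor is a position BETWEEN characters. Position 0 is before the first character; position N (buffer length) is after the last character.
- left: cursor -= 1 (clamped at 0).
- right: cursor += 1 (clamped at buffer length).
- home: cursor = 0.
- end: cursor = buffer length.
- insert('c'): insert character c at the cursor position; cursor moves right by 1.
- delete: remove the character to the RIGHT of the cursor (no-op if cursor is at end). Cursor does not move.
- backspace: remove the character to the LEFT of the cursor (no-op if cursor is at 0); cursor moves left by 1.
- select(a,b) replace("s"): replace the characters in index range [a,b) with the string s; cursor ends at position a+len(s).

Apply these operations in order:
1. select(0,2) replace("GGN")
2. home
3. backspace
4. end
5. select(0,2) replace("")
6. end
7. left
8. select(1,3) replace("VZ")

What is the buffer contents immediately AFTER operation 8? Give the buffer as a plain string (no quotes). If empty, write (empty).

Answer: NVZ

Derivation:
After op 1 (select(0,2) replace("GGN")): buf='GGNRK' cursor=3
After op 2 (home): buf='GGNRK' cursor=0
After op 3 (backspace): buf='GGNRK' cursor=0
After op 4 (end): buf='GGNRK' cursor=5
After op 5 (select(0,2) replace("")): buf='NRK' cursor=0
After op 6 (end): buf='NRK' cursor=3
After op 7 (left): buf='NRK' cursor=2
After op 8 (select(1,3) replace("VZ")): buf='NVZ' cursor=3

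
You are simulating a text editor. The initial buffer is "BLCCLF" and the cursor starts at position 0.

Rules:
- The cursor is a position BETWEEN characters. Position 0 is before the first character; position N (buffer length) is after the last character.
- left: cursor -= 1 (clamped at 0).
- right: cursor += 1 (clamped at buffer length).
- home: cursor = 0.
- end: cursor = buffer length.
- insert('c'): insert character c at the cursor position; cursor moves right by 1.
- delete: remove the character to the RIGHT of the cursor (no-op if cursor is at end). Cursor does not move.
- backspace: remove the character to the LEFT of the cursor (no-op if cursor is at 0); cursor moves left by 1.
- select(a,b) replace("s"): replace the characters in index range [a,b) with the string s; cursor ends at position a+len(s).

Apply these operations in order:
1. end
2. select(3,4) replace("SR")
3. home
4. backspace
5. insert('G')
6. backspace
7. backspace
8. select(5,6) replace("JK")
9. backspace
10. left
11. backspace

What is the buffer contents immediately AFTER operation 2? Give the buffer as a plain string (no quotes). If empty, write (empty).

After op 1 (end): buf='BLCCLF' cursor=6
After op 2 (select(3,4) replace("SR")): buf='BLCSRLF' cursor=5

Answer: BLCSRLF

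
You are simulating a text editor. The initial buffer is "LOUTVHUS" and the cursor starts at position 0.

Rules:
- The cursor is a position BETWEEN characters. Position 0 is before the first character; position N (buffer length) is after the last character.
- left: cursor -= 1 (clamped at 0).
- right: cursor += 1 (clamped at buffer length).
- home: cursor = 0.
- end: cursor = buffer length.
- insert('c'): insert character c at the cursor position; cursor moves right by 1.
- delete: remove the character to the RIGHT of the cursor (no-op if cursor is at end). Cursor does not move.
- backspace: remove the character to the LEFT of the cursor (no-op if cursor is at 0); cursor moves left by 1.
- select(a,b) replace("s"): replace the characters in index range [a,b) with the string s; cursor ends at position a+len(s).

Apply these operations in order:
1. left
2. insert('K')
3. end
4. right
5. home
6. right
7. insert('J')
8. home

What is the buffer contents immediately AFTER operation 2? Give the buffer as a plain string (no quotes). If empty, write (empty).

Answer: KLOUTVHUS

Derivation:
After op 1 (left): buf='LOUTVHUS' cursor=0
After op 2 (insert('K')): buf='KLOUTVHUS' cursor=1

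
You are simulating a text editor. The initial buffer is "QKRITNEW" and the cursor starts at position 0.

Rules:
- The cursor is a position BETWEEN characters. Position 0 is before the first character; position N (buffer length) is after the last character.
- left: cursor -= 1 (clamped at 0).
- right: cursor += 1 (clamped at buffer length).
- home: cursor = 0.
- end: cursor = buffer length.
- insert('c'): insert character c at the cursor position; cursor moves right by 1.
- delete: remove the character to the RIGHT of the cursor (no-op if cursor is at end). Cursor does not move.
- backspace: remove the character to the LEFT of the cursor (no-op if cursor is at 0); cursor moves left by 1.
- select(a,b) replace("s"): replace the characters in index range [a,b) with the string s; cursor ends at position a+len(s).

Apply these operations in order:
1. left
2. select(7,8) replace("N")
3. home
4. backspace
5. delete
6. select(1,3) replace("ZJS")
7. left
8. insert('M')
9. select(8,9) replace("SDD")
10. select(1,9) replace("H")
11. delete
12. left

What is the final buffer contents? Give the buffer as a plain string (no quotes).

After op 1 (left): buf='QKRITNEW' cursor=0
After op 2 (select(7,8) replace("N")): buf='QKRITNEN' cursor=8
After op 3 (home): buf='QKRITNEN' cursor=0
After op 4 (backspace): buf='QKRITNEN' cursor=0
After op 5 (delete): buf='KRITNEN' cursor=0
After op 6 (select(1,3) replace("ZJS")): buf='KZJSTNEN' cursor=4
After op 7 (left): buf='KZJSTNEN' cursor=3
After op 8 (insert('M')): buf='KZJMSTNEN' cursor=4
After op 9 (select(8,9) replace("SDD")): buf='KZJMSTNESDD' cursor=11
After op 10 (select(1,9) replace("H")): buf='KHDD' cursor=2
After op 11 (delete): buf='KHD' cursor=2
After op 12 (left): buf='KHD' cursor=1

Answer: KHD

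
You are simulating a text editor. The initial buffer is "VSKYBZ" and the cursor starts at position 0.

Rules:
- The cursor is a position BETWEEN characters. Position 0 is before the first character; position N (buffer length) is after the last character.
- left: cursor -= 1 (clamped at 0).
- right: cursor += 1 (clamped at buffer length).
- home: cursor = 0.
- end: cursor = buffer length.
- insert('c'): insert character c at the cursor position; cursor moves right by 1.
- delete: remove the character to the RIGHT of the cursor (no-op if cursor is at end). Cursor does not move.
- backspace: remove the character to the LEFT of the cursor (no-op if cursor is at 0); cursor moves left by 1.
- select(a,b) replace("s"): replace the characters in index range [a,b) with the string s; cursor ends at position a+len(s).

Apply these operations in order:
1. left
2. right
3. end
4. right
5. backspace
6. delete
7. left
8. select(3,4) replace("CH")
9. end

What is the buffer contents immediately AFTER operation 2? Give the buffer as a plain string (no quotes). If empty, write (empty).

Answer: VSKYBZ

Derivation:
After op 1 (left): buf='VSKYBZ' cursor=0
After op 2 (right): buf='VSKYBZ' cursor=1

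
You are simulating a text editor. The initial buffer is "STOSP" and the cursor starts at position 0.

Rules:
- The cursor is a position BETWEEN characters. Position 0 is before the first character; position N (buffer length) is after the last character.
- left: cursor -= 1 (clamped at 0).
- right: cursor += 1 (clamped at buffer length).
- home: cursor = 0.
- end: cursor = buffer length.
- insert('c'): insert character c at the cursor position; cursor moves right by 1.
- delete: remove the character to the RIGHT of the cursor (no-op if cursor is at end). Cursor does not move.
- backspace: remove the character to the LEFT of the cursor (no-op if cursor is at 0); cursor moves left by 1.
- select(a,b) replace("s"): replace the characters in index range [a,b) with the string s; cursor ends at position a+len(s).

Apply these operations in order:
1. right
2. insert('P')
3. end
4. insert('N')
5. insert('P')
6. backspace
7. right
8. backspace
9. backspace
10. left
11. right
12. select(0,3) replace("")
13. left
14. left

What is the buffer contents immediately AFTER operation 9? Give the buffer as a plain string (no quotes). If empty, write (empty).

Answer: SPTOS

Derivation:
After op 1 (right): buf='STOSP' cursor=1
After op 2 (insert('P')): buf='SPTOSP' cursor=2
After op 3 (end): buf='SPTOSP' cursor=6
After op 4 (insert('N')): buf='SPTOSPN' cursor=7
After op 5 (insert('P')): buf='SPTOSPNP' cursor=8
After op 6 (backspace): buf='SPTOSPN' cursor=7
After op 7 (right): buf='SPTOSPN' cursor=7
After op 8 (backspace): buf='SPTOSP' cursor=6
After op 9 (backspace): buf='SPTOS' cursor=5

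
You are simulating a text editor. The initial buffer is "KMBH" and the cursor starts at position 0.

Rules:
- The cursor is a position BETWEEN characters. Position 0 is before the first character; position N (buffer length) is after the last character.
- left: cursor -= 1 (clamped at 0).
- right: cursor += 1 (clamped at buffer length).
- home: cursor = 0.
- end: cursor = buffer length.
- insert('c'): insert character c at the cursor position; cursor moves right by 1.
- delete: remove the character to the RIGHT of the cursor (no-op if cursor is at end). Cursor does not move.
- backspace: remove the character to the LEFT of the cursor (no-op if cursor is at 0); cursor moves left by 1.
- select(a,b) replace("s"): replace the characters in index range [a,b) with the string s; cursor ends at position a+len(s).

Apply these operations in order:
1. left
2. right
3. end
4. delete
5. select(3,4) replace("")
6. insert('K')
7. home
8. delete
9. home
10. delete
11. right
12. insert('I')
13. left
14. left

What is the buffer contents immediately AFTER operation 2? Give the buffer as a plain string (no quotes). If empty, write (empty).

Answer: KMBH

Derivation:
After op 1 (left): buf='KMBH' cursor=0
After op 2 (right): buf='KMBH' cursor=1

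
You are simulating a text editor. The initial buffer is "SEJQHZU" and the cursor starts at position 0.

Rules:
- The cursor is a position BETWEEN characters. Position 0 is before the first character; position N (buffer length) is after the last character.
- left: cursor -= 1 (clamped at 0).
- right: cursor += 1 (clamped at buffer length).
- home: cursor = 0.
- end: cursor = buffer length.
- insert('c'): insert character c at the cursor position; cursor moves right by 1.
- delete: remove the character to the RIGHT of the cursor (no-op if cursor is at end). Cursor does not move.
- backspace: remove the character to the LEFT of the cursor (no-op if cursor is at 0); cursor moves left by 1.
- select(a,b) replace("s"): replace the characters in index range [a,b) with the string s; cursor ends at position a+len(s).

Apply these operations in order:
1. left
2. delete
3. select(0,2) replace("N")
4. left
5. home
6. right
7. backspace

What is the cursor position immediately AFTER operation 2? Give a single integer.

After op 1 (left): buf='SEJQHZU' cursor=0
After op 2 (delete): buf='EJQHZU' cursor=0

Answer: 0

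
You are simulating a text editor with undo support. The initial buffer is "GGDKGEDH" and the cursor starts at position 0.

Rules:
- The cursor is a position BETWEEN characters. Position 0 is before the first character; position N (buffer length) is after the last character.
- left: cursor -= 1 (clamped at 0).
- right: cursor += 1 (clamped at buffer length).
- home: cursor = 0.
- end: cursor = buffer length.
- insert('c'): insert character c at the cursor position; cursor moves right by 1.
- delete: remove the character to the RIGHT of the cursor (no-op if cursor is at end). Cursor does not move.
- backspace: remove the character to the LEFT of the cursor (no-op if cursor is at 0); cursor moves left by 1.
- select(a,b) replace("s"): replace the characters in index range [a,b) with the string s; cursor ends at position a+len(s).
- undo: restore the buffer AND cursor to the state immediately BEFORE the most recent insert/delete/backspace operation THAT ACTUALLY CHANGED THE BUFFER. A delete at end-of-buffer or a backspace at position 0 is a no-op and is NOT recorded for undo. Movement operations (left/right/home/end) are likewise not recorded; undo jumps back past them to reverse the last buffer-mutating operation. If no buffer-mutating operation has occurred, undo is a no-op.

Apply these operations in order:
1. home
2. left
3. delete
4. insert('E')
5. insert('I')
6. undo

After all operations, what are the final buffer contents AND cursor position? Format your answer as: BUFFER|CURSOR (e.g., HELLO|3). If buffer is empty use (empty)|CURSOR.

After op 1 (home): buf='GGDKGEDH' cursor=0
After op 2 (left): buf='GGDKGEDH' cursor=0
After op 3 (delete): buf='GDKGEDH' cursor=0
After op 4 (insert('E')): buf='EGDKGEDH' cursor=1
After op 5 (insert('I')): buf='EIGDKGEDH' cursor=2
After op 6 (undo): buf='EGDKGEDH' cursor=1

Answer: EGDKGEDH|1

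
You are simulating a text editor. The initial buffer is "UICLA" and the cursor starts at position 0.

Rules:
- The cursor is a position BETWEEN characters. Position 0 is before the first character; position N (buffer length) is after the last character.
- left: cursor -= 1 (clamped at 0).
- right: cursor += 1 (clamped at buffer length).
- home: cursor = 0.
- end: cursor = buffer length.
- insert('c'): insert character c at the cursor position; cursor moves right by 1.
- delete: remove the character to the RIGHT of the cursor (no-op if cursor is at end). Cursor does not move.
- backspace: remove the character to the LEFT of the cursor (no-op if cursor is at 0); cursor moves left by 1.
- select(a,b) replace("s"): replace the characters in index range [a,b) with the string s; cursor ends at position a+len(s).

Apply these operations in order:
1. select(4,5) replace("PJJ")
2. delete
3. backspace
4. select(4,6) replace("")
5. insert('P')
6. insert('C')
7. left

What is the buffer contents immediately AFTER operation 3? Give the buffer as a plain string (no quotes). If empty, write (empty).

After op 1 (select(4,5) replace("PJJ")): buf='UICLPJJ' cursor=7
After op 2 (delete): buf='UICLPJJ' cursor=7
After op 3 (backspace): buf='UICLPJ' cursor=6

Answer: UICLPJ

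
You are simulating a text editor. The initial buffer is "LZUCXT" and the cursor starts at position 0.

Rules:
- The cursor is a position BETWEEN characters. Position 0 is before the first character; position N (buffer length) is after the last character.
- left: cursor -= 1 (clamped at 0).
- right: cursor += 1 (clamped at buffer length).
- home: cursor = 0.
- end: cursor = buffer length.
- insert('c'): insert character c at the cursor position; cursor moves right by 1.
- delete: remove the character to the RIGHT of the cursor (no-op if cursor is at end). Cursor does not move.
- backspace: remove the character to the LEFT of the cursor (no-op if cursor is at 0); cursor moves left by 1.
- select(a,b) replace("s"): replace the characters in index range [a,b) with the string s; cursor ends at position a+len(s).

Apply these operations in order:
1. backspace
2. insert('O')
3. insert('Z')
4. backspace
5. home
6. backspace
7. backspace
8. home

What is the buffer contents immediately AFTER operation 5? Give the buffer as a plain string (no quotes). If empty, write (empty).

After op 1 (backspace): buf='LZUCXT' cursor=0
After op 2 (insert('O')): buf='OLZUCXT' cursor=1
After op 3 (insert('Z')): buf='OZLZUCXT' cursor=2
After op 4 (backspace): buf='OLZUCXT' cursor=1
After op 5 (home): buf='OLZUCXT' cursor=0

Answer: OLZUCXT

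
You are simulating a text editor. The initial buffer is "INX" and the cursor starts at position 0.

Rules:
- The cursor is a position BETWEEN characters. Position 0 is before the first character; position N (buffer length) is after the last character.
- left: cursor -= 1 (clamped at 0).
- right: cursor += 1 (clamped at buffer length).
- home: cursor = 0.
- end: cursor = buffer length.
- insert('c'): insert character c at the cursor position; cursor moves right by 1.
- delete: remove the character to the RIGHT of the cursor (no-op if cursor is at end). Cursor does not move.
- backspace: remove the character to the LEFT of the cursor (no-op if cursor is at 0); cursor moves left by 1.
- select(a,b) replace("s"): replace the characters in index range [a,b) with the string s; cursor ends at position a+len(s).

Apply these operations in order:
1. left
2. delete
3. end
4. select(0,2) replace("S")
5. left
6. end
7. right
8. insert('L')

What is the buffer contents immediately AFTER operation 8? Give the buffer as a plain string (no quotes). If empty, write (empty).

Answer: SL

Derivation:
After op 1 (left): buf='INX' cursor=0
After op 2 (delete): buf='NX' cursor=0
After op 3 (end): buf='NX' cursor=2
After op 4 (select(0,2) replace("S")): buf='S' cursor=1
After op 5 (left): buf='S' cursor=0
After op 6 (end): buf='S' cursor=1
After op 7 (right): buf='S' cursor=1
After op 8 (insert('L')): buf='SL' cursor=2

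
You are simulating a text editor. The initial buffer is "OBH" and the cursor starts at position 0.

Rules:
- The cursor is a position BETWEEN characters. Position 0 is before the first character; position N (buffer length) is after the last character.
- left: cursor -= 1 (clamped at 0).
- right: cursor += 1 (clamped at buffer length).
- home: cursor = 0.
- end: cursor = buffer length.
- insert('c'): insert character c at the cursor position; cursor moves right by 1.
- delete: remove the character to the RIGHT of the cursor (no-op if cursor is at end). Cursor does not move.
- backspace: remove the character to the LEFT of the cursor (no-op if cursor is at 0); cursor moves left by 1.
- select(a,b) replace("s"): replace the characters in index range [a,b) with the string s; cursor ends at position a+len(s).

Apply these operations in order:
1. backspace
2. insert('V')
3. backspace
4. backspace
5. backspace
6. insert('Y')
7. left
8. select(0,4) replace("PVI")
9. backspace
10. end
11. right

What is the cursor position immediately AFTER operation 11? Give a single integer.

Answer: 2

Derivation:
After op 1 (backspace): buf='OBH' cursor=0
After op 2 (insert('V')): buf='VOBH' cursor=1
After op 3 (backspace): buf='OBH' cursor=0
After op 4 (backspace): buf='OBH' cursor=0
After op 5 (backspace): buf='OBH' cursor=0
After op 6 (insert('Y')): buf='YOBH' cursor=1
After op 7 (left): buf='YOBH' cursor=0
After op 8 (select(0,4) replace("PVI")): buf='PVI' cursor=3
After op 9 (backspace): buf='PV' cursor=2
After op 10 (end): buf='PV' cursor=2
After op 11 (right): buf='PV' cursor=2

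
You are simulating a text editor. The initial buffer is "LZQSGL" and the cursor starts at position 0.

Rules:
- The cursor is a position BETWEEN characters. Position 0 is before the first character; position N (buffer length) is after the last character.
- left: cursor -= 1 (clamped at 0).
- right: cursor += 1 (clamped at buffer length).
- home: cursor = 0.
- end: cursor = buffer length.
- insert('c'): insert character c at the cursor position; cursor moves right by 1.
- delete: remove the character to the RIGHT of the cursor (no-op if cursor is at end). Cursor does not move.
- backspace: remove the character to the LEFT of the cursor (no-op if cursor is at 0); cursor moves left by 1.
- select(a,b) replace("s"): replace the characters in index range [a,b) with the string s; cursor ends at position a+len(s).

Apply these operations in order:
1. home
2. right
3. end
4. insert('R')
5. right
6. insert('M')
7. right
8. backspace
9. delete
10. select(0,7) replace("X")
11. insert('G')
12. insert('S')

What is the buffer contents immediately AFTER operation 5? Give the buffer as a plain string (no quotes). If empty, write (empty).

After op 1 (home): buf='LZQSGL' cursor=0
After op 2 (right): buf='LZQSGL' cursor=1
After op 3 (end): buf='LZQSGL' cursor=6
After op 4 (insert('R')): buf='LZQSGLR' cursor=7
After op 5 (right): buf='LZQSGLR' cursor=7

Answer: LZQSGLR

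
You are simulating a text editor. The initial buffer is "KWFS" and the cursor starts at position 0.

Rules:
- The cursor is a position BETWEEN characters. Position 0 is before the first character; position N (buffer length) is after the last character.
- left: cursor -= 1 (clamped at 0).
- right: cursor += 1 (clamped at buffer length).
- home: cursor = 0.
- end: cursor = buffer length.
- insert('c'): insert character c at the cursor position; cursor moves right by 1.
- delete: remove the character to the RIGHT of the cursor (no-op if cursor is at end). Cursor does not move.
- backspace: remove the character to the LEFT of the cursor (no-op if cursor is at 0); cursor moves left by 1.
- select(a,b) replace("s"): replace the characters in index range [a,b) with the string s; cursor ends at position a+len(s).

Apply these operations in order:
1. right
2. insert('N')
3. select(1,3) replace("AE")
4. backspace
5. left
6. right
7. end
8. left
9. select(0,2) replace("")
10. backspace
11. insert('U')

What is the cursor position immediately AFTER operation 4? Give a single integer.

After op 1 (right): buf='KWFS' cursor=1
After op 2 (insert('N')): buf='KNWFS' cursor=2
After op 3 (select(1,3) replace("AE")): buf='KAEFS' cursor=3
After op 4 (backspace): buf='KAFS' cursor=2

Answer: 2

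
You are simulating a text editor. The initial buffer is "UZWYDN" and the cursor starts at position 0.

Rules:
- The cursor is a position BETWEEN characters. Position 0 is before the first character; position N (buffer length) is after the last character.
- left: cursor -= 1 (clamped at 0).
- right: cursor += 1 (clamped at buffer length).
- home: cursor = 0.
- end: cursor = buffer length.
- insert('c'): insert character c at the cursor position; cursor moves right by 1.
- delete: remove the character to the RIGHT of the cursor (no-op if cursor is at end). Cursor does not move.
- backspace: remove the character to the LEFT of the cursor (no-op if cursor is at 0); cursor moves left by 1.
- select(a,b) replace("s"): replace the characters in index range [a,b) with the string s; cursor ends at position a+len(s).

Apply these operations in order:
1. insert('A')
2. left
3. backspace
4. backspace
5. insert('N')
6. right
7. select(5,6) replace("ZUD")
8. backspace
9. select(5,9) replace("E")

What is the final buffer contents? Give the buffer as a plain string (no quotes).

Answer: NAUZWE

Derivation:
After op 1 (insert('A')): buf='AUZWYDN' cursor=1
After op 2 (left): buf='AUZWYDN' cursor=0
After op 3 (backspace): buf='AUZWYDN' cursor=0
After op 4 (backspace): buf='AUZWYDN' cursor=0
After op 5 (insert('N')): buf='NAUZWYDN' cursor=1
After op 6 (right): buf='NAUZWYDN' cursor=2
After op 7 (select(5,6) replace("ZUD")): buf='NAUZWZUDDN' cursor=8
After op 8 (backspace): buf='NAUZWZUDN' cursor=7
After op 9 (select(5,9) replace("E")): buf='NAUZWE' cursor=6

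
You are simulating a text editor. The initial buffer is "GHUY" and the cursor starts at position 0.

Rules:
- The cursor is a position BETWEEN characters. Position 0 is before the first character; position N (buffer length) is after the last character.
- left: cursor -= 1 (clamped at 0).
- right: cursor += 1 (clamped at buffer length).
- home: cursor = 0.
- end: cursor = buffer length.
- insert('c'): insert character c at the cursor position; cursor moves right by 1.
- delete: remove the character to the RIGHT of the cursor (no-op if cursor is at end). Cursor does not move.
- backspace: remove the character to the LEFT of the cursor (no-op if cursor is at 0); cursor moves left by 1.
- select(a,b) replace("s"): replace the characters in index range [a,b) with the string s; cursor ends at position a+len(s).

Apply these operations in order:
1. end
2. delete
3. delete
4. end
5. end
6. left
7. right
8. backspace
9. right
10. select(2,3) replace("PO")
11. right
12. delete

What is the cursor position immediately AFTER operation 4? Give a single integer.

After op 1 (end): buf='GHUY' cursor=4
After op 2 (delete): buf='GHUY' cursor=4
After op 3 (delete): buf='GHUY' cursor=4
After op 4 (end): buf='GHUY' cursor=4

Answer: 4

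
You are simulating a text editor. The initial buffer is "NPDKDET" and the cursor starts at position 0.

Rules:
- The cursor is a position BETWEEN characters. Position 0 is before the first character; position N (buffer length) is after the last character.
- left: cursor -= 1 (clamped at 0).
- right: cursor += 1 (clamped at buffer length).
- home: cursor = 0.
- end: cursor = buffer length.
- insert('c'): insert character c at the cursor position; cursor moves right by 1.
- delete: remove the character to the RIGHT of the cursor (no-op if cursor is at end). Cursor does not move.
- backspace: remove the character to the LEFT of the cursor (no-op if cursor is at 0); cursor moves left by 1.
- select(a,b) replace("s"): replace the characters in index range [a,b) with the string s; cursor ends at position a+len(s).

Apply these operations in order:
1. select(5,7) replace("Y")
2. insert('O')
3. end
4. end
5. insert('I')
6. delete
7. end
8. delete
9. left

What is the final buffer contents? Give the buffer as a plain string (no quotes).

Answer: NPDKDYOI

Derivation:
After op 1 (select(5,7) replace("Y")): buf='NPDKDY' cursor=6
After op 2 (insert('O')): buf='NPDKDYO' cursor=7
After op 3 (end): buf='NPDKDYO' cursor=7
After op 4 (end): buf='NPDKDYO' cursor=7
After op 5 (insert('I')): buf='NPDKDYOI' cursor=8
After op 6 (delete): buf='NPDKDYOI' cursor=8
After op 7 (end): buf='NPDKDYOI' cursor=8
After op 8 (delete): buf='NPDKDYOI' cursor=8
After op 9 (left): buf='NPDKDYOI' cursor=7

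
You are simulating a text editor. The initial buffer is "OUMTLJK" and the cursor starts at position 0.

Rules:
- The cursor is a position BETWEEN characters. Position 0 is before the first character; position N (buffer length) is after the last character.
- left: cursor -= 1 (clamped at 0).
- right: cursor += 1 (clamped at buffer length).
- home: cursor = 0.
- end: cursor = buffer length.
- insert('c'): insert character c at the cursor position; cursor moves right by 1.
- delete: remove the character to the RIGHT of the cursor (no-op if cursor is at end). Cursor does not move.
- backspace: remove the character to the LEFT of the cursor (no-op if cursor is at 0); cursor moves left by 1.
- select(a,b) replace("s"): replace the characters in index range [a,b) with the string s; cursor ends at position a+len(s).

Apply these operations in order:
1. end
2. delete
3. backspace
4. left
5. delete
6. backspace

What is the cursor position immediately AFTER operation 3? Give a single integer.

Answer: 6

Derivation:
After op 1 (end): buf='OUMTLJK' cursor=7
After op 2 (delete): buf='OUMTLJK' cursor=7
After op 3 (backspace): buf='OUMTLJ' cursor=6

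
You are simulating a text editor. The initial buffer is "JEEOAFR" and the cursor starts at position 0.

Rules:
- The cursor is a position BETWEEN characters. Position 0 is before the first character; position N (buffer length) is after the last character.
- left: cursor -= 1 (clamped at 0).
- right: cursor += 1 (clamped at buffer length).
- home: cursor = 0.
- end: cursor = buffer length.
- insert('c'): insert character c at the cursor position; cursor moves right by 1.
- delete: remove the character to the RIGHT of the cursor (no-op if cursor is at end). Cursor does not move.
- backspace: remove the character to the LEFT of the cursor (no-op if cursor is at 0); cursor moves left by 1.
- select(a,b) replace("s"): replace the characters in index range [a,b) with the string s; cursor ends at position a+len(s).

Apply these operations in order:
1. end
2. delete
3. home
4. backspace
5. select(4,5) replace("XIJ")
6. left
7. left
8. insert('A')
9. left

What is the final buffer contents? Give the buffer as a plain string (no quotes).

After op 1 (end): buf='JEEOAFR' cursor=7
After op 2 (delete): buf='JEEOAFR' cursor=7
After op 3 (home): buf='JEEOAFR' cursor=0
After op 4 (backspace): buf='JEEOAFR' cursor=0
After op 5 (select(4,5) replace("XIJ")): buf='JEEOXIJFR' cursor=7
After op 6 (left): buf='JEEOXIJFR' cursor=6
After op 7 (left): buf='JEEOXIJFR' cursor=5
After op 8 (insert('A')): buf='JEEOXAIJFR' cursor=6
After op 9 (left): buf='JEEOXAIJFR' cursor=5

Answer: JEEOXAIJFR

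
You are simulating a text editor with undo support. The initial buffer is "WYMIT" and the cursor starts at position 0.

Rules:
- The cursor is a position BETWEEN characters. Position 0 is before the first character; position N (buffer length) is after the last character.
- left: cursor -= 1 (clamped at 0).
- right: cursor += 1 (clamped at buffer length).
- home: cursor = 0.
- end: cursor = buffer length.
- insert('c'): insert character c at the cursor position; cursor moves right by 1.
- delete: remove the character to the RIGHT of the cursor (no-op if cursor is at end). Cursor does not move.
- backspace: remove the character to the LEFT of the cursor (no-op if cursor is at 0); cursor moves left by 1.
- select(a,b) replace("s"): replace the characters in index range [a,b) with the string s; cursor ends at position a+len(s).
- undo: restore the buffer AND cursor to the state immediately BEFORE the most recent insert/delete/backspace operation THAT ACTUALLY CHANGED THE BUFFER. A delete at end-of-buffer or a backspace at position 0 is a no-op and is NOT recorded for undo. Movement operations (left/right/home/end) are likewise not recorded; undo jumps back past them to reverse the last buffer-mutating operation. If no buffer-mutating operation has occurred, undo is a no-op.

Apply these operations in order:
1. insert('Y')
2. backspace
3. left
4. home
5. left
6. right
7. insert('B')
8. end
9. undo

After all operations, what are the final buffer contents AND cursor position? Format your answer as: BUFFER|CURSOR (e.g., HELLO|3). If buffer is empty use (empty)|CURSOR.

Answer: WYMIT|1

Derivation:
After op 1 (insert('Y')): buf='YWYMIT' cursor=1
After op 2 (backspace): buf='WYMIT' cursor=0
After op 3 (left): buf='WYMIT' cursor=0
After op 4 (home): buf='WYMIT' cursor=0
After op 5 (left): buf='WYMIT' cursor=0
After op 6 (right): buf='WYMIT' cursor=1
After op 7 (insert('B')): buf='WBYMIT' cursor=2
After op 8 (end): buf='WBYMIT' cursor=6
After op 9 (undo): buf='WYMIT' cursor=1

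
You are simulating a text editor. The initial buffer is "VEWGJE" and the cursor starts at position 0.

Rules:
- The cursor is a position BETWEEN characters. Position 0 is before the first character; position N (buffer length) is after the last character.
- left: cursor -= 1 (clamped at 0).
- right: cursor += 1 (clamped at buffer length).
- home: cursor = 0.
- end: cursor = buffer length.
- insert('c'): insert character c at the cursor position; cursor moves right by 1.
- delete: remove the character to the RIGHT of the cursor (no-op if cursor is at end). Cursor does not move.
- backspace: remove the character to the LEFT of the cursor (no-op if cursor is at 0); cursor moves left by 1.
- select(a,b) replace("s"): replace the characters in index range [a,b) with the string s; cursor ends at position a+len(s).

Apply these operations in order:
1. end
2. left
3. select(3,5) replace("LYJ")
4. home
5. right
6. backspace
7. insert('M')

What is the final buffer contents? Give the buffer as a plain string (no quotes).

Answer: MEWLYJE

Derivation:
After op 1 (end): buf='VEWGJE' cursor=6
After op 2 (left): buf='VEWGJE' cursor=5
After op 3 (select(3,5) replace("LYJ")): buf='VEWLYJE' cursor=6
After op 4 (home): buf='VEWLYJE' cursor=0
After op 5 (right): buf='VEWLYJE' cursor=1
After op 6 (backspace): buf='EWLYJE' cursor=0
After op 7 (insert('M')): buf='MEWLYJE' cursor=1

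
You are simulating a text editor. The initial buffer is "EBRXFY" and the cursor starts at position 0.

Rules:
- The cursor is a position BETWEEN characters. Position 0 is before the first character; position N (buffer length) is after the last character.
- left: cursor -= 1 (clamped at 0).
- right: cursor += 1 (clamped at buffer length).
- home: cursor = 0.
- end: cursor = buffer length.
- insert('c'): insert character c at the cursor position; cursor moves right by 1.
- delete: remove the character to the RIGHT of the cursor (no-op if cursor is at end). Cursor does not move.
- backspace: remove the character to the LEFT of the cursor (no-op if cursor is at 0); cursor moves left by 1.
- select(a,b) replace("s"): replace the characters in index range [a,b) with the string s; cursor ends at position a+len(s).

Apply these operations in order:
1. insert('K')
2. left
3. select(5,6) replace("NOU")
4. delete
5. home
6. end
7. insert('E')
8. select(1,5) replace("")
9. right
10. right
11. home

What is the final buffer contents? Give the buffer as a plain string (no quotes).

Answer: KNOUE

Derivation:
After op 1 (insert('K')): buf='KEBRXFY' cursor=1
After op 2 (left): buf='KEBRXFY' cursor=0
After op 3 (select(5,6) replace("NOU")): buf='KEBRXNOUY' cursor=8
After op 4 (delete): buf='KEBRXNOU' cursor=8
After op 5 (home): buf='KEBRXNOU' cursor=0
After op 6 (end): buf='KEBRXNOU' cursor=8
After op 7 (insert('E')): buf='KEBRXNOUE' cursor=9
After op 8 (select(1,5) replace("")): buf='KNOUE' cursor=1
After op 9 (right): buf='KNOUE' cursor=2
After op 10 (right): buf='KNOUE' cursor=3
After op 11 (home): buf='KNOUE' cursor=0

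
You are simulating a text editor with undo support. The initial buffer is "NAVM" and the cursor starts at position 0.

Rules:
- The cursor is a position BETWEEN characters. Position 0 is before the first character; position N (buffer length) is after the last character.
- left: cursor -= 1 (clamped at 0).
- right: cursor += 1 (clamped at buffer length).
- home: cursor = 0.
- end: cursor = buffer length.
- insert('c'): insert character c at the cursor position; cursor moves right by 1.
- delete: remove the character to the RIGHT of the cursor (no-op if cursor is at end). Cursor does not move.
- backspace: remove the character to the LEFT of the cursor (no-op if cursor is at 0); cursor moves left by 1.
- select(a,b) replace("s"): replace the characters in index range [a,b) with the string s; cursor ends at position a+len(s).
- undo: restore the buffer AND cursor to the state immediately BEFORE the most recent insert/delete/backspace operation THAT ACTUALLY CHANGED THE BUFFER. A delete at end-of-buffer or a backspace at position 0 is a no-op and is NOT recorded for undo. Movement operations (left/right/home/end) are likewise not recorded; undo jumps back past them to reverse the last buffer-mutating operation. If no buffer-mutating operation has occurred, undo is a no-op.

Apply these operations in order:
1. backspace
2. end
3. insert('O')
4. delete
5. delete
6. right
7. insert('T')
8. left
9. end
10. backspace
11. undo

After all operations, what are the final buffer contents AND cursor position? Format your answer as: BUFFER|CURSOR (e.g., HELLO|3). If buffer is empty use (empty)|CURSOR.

Answer: NAVMOT|6

Derivation:
After op 1 (backspace): buf='NAVM' cursor=0
After op 2 (end): buf='NAVM' cursor=4
After op 3 (insert('O')): buf='NAVMO' cursor=5
After op 4 (delete): buf='NAVMO' cursor=5
After op 5 (delete): buf='NAVMO' cursor=5
After op 6 (right): buf='NAVMO' cursor=5
After op 7 (insert('T')): buf='NAVMOT' cursor=6
After op 8 (left): buf='NAVMOT' cursor=5
After op 9 (end): buf='NAVMOT' cursor=6
After op 10 (backspace): buf='NAVMO' cursor=5
After op 11 (undo): buf='NAVMOT' cursor=6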